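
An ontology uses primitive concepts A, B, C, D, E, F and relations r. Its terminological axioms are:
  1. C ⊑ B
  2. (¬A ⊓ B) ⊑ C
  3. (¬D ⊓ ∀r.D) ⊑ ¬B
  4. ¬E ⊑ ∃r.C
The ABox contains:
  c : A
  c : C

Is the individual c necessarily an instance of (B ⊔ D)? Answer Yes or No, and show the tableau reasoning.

1. c : (B ⊔ D)?  L(c) = {A, C} ∪ {(¬B ⊓ ¬D)}
   clash {B, ¬B} at c — c ∈ (B ⊔ D)
2. Hence c : (B ⊔ D): entailed.

Yes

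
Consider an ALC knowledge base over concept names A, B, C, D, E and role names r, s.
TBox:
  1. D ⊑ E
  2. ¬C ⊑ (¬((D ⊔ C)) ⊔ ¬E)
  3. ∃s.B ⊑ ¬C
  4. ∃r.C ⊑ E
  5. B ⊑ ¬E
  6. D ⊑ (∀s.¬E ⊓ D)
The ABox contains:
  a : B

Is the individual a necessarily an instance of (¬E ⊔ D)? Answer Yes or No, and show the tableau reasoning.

Yes

1. a : (¬E ⊔ D)?  L(a) = {B} ∪ {(E ⊓ ¬D)}
   clash {E, ¬E} at a — a ∈ (¬E ⊔ D)
2. Hence a : (¬E ⊔ D): entailed.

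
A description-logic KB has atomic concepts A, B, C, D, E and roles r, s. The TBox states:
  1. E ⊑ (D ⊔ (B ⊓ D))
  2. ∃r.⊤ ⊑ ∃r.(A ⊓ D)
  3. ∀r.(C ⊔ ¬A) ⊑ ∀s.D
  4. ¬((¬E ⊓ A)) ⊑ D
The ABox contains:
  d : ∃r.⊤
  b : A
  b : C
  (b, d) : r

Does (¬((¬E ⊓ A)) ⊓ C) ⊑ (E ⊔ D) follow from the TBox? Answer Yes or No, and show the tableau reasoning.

1. (¬((¬E ⊓ A)) ⊓ C) ⊑ (E ⊔ D)  ⇔  (((E ⊔ ¬A) ⊓ C) ⊓ (¬E ⊓ ¬D)) unsat w.r.t. T
   all branches close; clash {D, ¬D} at x₀
2. Hence (¬((¬E ⊓ A)) ⊓ C) ⊑ (E ⊔ D): entailed.

Yes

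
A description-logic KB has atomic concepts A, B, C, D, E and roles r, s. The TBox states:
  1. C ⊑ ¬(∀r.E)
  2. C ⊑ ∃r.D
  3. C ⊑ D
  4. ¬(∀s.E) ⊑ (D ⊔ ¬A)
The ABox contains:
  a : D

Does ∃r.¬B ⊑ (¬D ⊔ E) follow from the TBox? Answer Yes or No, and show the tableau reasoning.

1. ∃r.¬B ⊑ (¬D ⊔ E)  ⇔  (∃r.¬B ⊓ (D ⊓ ¬E)) unsat w.r.t. T
   open: L(x₀) ⊇ {D, ¬C, ¬E, ∀s.E, ∃r.¬B} (+ ∃-successors)
2. Hence ∃r.¬B ⊑ (¬D ⊔ E): not entailed.

No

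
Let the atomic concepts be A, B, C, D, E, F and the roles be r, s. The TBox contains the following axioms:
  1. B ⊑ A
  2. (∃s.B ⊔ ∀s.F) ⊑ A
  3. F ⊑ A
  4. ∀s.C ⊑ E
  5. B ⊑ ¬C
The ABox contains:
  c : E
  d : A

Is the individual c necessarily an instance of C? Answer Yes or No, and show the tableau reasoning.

No

1. c : C?  L(c) = {E} ∪ {¬C}
   open: L(c) ⊇ {E, ¬B, ¬C, ¬F, ∀s.¬B, …} (+ ∃-successors) — c ∉ C possible
2. Hence c : C: not entailed.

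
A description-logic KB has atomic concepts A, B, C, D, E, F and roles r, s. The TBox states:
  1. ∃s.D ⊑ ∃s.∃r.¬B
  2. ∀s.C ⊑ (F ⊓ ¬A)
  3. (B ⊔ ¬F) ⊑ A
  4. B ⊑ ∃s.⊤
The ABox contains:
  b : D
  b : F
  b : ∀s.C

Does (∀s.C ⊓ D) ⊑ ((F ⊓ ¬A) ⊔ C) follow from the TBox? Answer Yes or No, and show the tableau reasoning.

Yes

1. (∀s.C ⊓ D) ⊑ ((F ⊓ ¬A) ⊔ C)  ⇔  ((∀s.C ⊓ D) ⊓ ((¬F ⊔ A) ⊓ ¬C)) unsat w.r.t. T
   all branches close; clash {A, ¬A} at x₀
2. Hence (∀s.C ⊓ D) ⊑ ((F ⊓ ¬A) ⊔ C): entailed.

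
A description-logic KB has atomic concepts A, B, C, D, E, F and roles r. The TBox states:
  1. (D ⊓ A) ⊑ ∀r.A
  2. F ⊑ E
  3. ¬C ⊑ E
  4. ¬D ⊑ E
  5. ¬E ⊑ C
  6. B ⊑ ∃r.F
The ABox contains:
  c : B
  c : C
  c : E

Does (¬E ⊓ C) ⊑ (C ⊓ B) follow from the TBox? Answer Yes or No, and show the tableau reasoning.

No

1. (¬E ⊓ C) ⊑ (C ⊓ B)  ⇔  ((¬E ⊓ C) ⊓ (¬C ⊔ ¬B)) unsat w.r.t. T
   open: L(x₀) ⊇ {C, D, ¬A, ¬B, ¬E, …}
2. Hence (¬E ⊓ C) ⊑ (C ⊓ B): not entailed.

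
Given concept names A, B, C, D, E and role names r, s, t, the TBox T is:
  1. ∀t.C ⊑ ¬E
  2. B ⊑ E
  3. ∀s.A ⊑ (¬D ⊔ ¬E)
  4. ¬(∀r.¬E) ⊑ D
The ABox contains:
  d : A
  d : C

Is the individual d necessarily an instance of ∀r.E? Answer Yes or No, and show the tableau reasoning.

No

1. d : ∀r.E?  L(d) = {A, C} ∪ {∃r.¬E}
   open: L(d) ⊇ {A, C, ¬B, ∀r.¬E, ∃r.¬E, …} (+ ∃-successors) — d ∉ ∀r.E possible
2. Hence d : ∀r.E: not entailed.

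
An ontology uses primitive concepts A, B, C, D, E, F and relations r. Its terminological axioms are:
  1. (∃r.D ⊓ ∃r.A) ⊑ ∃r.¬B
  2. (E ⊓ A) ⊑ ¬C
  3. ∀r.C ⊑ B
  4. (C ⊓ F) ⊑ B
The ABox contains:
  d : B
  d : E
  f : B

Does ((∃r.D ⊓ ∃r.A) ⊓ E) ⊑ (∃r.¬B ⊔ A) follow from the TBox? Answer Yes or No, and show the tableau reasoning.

1. ((∃r.D ⊓ ∃r.A) ⊓ E) ⊑ (∃r.¬B ⊔ A)  ⇔  (((∃r.D ⊓ ∃r.A) ⊓ E) ⊓ (∀r.B ⊓ ¬A)) unsat w.r.t. T
   all branches close; clash {B, ¬B} at an ∃-successor
2. Hence ((∃r.D ⊓ ∃r.A) ⊓ E) ⊑ (∃r.¬B ⊔ A): entailed.

Yes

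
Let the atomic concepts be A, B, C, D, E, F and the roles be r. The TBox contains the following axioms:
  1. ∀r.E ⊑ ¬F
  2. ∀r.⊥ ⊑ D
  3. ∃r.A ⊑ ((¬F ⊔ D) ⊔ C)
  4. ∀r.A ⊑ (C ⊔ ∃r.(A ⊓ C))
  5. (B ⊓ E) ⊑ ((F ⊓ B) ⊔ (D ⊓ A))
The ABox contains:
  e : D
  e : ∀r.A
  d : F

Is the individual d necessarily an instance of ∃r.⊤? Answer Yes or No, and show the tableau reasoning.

Yes

1. d : ∃r.⊤?  L(d) = {F} ∪ {∀r.⊥}
   clash {F, ¬F} at d — d ∈ ∃r.⊤
2. Hence d : ∃r.⊤: entailed.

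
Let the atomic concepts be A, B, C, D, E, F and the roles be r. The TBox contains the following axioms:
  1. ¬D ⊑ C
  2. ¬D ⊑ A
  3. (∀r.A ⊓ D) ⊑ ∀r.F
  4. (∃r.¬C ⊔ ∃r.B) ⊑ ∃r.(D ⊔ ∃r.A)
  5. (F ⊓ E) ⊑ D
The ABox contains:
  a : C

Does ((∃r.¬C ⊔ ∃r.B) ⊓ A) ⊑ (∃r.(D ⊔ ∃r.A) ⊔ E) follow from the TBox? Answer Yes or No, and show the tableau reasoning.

1. ((∃r.¬C ⊔ ∃r.B) ⊓ A) ⊑ (∃r.(D ⊔ ∃r.A) ⊔ E)  ⇔  (((∃r.¬C ⊔ ∃r.B) ⊓ A) ⊓ (∀r.(¬D ⊓ ∀r.¬A) ⊓ ¬E)) unsat w.r.t. T
   all branches close; clash {D, ¬D} at an ∃-successor
2. Hence ((∃r.¬C ⊔ ∃r.B) ⊓ A) ⊑ (∃r.(D ⊔ ∃r.A) ⊔ E): entailed.

Yes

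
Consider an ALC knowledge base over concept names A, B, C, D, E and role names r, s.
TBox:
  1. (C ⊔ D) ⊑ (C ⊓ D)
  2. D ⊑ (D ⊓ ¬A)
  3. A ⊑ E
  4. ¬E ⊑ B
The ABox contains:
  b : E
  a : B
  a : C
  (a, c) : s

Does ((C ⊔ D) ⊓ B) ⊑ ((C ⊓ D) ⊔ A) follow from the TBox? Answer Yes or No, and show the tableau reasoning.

1. ((C ⊔ D) ⊓ B) ⊑ ((C ⊓ D) ⊔ A)  ⇔  (((C ⊔ D) ⊓ B) ⊓ ((¬C ⊔ ¬D) ⊓ ¬A)) unsat w.r.t. T
   all branches close; clash {D, ¬D} at x₀
2. Hence ((C ⊔ D) ⊓ B) ⊑ ((C ⊓ D) ⊔ A): entailed.

Yes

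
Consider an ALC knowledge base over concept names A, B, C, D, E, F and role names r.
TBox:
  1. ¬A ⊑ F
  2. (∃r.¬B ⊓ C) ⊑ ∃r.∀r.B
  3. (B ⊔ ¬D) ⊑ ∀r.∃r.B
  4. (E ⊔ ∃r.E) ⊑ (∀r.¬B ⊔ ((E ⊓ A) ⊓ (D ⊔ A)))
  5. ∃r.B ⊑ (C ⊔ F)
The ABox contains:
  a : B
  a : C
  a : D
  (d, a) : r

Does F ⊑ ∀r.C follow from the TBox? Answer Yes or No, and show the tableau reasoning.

1. F ⊑ ∀r.C  ⇔  (F ⊓ ∃r.¬C) unsat w.r.t. T
   open: L(x₀) ⊇ {D, F, ¬B, ¬E, ∀r.B, …} (+ ∃-successors)
2. Hence F ⊑ ∀r.C: not entailed.

No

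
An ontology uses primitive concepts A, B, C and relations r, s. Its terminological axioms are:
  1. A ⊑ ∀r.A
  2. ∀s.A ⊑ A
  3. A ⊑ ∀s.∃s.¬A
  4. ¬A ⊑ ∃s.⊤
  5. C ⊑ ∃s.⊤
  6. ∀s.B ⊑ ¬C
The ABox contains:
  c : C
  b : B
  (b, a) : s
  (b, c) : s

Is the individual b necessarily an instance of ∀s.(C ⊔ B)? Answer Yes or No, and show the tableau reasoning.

No

1. b : ∀s.(C ⊔ B)?  L(b) = {B} ∪ {∃s.(¬C ⊓ ¬B)}
   open: L(b) ⊇ {A, B, ¬C, ∀r.A, ∀s.∃s.¬A, …} (+ ∃-successors) — b ∉ ∀s.(C ⊔ B) possible
2. Hence b : ∀s.(C ⊔ B): not entailed.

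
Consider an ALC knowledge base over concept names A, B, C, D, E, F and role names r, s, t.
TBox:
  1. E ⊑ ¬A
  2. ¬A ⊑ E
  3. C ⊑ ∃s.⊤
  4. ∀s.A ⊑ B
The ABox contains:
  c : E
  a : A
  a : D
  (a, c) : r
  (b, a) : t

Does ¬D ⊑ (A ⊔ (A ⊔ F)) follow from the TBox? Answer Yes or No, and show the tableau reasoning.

1. ¬D ⊑ (A ⊔ (A ⊔ F))  ⇔  (¬D ⊓ (¬A ⊓ (¬A ⊓ ¬F))) unsat w.r.t. T
   apply at x₀: ¬A⊑E
   open: L(x₀) ⊇ {E, ¬A, ¬C, ¬D, ¬F, …} (+ ∃-successors)
2. Hence ¬D ⊑ (A ⊔ (A ⊔ F)): not entailed.

No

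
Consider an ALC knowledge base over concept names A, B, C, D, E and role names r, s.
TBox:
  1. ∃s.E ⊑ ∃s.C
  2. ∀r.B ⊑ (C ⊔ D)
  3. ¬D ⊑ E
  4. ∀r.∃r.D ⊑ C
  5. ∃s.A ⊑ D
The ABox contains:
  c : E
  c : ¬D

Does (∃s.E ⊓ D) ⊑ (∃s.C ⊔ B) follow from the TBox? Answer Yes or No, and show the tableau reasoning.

Yes

1. (∃s.E ⊓ D) ⊑ (∃s.C ⊔ B)  ⇔  ((∃s.E ⊓ D) ⊓ (∀s.¬C ⊓ ¬B)) unsat w.r.t. T
   all branches close; clash {C, ¬C} at an ∃-successor
2. Hence (∃s.E ⊓ D) ⊑ (∃s.C ⊔ B): entailed.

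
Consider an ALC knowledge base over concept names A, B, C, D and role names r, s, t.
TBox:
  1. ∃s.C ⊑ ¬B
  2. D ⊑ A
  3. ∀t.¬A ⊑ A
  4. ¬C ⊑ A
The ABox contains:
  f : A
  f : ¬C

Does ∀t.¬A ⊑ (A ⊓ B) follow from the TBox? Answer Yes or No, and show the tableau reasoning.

1. ∀t.¬A ⊑ (A ⊓ B)  ⇔  (∀t.¬A ⊓ (¬A ⊔ ¬B)) unsat w.r.t. T
   apply at x₀: ∀t.¬A⊑A
   open: L(x₀) ⊇ {A, C, ¬B, ¬D, ∀t.¬A}
2. Hence ∀t.¬A ⊑ (A ⊓ B): not entailed.

No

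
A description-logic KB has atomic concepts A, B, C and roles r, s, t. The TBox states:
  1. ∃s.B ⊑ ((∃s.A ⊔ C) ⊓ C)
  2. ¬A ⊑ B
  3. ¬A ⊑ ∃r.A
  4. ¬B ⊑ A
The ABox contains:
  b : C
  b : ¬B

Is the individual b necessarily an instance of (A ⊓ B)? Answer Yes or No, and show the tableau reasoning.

1. b : (A ⊓ B)?  L(b) = {C, ¬B} ∪ {(¬A ⊔ ¬B)}
   apply at b: ¬B⊑A
   open: L(b) ⊇ {A, C, ¬B, ∀s.¬B} — b ∉ (A ⊓ B) possible
2. Hence b : (A ⊓ B): not entailed.

No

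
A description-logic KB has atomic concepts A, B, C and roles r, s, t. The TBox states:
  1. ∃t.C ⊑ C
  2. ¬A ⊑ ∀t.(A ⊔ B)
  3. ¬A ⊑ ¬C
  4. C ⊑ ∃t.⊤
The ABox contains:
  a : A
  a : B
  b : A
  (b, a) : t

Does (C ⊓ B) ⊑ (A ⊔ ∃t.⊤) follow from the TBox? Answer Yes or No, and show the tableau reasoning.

1. (C ⊓ B) ⊑ (A ⊔ ∃t.⊤)  ⇔  ((C ⊓ B) ⊓ (¬A ⊓ ∀t.⊥)) unsat w.r.t. T
   all branches close; clash {C, ¬C} at x₀
2. Hence (C ⊓ B) ⊑ (A ⊔ ∃t.⊤): entailed.

Yes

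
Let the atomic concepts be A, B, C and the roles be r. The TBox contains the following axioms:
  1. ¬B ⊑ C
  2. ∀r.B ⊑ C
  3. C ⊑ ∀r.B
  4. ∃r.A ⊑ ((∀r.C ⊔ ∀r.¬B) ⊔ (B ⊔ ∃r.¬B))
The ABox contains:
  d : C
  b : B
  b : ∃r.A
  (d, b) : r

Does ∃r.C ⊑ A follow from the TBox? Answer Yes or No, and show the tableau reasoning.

No

1. ∃r.C ⊑ A  ⇔  (∃r.C ⊓ ¬A) unsat w.r.t. T
   open: L(x₀) ⊇ {B, ¬A, ¬C, ∀r.¬A, ∃r.C, …} (+ ∃-successors)
2. Hence ∃r.C ⊑ A: not entailed.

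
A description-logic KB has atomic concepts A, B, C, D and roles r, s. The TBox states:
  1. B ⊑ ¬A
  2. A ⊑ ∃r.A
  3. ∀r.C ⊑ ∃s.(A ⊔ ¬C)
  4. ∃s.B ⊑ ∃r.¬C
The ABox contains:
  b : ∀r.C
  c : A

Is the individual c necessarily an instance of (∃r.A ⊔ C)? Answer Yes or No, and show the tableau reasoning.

1. c : (∃r.A ⊔ C)?  L(c) = {A} ∪ {(∀r.¬A ⊓ ¬C)}
   clash {A, ¬A} at c — c ∈ (∃r.A ⊔ C)
2. Hence c : (∃r.A ⊔ C): entailed.

Yes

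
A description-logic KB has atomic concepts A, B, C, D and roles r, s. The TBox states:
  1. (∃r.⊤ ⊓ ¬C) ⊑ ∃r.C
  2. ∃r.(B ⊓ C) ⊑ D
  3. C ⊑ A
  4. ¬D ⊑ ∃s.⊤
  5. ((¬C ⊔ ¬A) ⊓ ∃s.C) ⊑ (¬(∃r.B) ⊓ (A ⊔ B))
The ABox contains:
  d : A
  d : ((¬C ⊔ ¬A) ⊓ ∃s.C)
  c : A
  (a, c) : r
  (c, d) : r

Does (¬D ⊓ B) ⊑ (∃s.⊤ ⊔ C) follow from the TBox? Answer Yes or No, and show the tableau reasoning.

Yes

1. (¬D ⊓ B) ⊑ (∃s.⊤ ⊔ C)  ⇔  ((¬D ⊓ B) ⊓ (∀s.⊥ ⊓ ¬C)) unsat w.r.t. T
   all branches close; clash {D, ¬D} at x₀
2. Hence (¬D ⊓ B) ⊑ (∃s.⊤ ⊔ C): entailed.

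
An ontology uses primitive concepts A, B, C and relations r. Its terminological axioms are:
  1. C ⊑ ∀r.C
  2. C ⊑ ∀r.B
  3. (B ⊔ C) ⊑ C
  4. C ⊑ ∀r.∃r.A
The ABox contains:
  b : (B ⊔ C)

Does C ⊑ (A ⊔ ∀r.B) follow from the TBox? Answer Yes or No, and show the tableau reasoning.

Yes

1. C ⊑ (A ⊔ ∀r.B)  ⇔  (C ⊓ (¬A ⊓ ∃r.¬B)) unsat w.r.t. T
   all branches close; clash {B, ¬B} at an ∃-successor
2. Hence C ⊑ (A ⊔ ∀r.B): entailed.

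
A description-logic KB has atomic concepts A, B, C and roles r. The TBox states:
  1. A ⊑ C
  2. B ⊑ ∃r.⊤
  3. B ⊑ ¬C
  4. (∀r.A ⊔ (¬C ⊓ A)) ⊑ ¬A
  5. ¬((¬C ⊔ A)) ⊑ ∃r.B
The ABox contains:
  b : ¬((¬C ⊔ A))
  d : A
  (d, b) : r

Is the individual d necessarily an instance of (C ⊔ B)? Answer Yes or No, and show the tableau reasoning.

Yes

1. d : (C ⊔ B)?  L(d) = {A} ∪ {(¬C ⊓ ¬B)}
   clash {C, ¬C} at d — d ∈ (C ⊔ B)
2. Hence d : (C ⊔ B): entailed.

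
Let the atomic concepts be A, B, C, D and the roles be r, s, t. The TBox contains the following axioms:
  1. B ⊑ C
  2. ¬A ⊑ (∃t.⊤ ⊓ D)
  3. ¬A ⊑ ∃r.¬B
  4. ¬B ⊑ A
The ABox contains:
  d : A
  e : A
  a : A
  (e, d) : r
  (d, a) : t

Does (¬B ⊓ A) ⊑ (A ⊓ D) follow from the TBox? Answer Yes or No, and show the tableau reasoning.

1. (¬B ⊓ A) ⊑ (A ⊓ D)  ⇔  ((¬B ⊓ A) ⊓ (¬A ⊔ ¬D)) unsat w.r.t. T
   open: L(x₀) ⊇ {A, ¬B, ¬D}
2. Hence (¬B ⊓ A) ⊑ (A ⊓ D): not entailed.

No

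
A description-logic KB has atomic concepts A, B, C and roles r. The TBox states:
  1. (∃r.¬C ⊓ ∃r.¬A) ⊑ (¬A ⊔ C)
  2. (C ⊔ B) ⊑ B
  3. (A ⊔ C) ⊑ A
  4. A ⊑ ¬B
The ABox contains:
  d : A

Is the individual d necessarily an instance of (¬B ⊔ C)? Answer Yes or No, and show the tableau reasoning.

1. d : (¬B ⊔ C)?  L(d) = {A} ∪ {(B ⊓ ¬C)}
   clash {B, ¬B} at d — d ∈ (¬B ⊔ C)
2. Hence d : (¬B ⊔ C): entailed.

Yes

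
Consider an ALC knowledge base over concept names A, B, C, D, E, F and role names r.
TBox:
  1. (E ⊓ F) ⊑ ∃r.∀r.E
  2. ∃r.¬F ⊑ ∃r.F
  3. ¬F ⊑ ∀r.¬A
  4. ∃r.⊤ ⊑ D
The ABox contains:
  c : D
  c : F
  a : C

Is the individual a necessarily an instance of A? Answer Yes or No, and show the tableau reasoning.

No

1. a : A?  L(a) = {C} ∪ {¬A}
   open: L(a) ⊇ {C, F, ¬A, ¬E, ∀r.F, …} — a ∉ A possible
2. Hence a : A: not entailed.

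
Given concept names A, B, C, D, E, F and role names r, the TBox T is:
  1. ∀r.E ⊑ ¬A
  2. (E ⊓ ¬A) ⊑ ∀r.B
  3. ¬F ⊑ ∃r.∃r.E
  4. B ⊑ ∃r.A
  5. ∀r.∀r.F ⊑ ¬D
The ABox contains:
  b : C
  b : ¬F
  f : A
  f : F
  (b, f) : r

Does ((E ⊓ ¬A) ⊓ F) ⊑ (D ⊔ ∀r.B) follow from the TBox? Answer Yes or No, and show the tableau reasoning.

Yes

1. ((E ⊓ ¬A) ⊓ F) ⊑ (D ⊔ ∀r.B)  ⇔  (((E ⊓ ¬A) ⊓ F) ⊓ (¬D ⊓ ∃r.¬B)) unsat w.r.t. T
   all branches close; clash {B, ¬B} at an ∃-successor
2. Hence ((E ⊓ ¬A) ⊓ F) ⊑ (D ⊔ ∀r.B): entailed.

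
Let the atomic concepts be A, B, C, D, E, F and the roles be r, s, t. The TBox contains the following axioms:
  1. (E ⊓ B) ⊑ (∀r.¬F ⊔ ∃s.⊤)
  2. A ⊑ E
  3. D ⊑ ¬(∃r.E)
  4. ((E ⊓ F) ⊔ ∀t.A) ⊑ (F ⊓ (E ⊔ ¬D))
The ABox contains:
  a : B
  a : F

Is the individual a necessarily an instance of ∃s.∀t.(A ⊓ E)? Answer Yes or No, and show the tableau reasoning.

No

1. a : ∃s.∀t.(A ⊓ E)?  L(a) = {B, F} ∪ {∀s.∃t.(¬A ⊔ ¬E)}
   open: L(a) ⊇ {B, F, ¬A, ¬D, ¬E, …} (+ ∃-successors) — a ∉ ∃s.∀t.(A ⊓ E) possible
2. Hence a : ∃s.∀t.(A ⊓ E): not entailed.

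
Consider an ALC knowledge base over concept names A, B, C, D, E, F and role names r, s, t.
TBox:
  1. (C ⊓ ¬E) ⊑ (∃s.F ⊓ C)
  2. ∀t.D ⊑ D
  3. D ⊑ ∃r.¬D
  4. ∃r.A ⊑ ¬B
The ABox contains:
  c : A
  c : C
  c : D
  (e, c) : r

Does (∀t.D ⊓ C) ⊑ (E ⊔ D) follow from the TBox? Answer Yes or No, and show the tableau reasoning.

Yes

1. (∀t.D ⊓ C) ⊑ (E ⊔ D)  ⇔  ((∀t.D ⊓ C) ⊓ (¬E ⊓ ¬D)) unsat w.r.t. T
   all branches close; clash {D, ¬D} at x₀
2. Hence (∀t.D ⊓ C) ⊑ (E ⊔ D): entailed.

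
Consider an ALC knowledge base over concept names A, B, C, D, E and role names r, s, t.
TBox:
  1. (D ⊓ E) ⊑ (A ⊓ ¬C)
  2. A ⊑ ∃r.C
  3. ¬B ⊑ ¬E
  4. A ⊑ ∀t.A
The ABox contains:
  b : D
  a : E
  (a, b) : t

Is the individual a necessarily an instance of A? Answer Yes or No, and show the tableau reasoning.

No

1. a : A?  L(a) = {E} ∪ {¬A}
   open: L(a) ⊇ {B, E, ¬A, ¬D} — a ∉ A possible
2. Hence a : A: not entailed.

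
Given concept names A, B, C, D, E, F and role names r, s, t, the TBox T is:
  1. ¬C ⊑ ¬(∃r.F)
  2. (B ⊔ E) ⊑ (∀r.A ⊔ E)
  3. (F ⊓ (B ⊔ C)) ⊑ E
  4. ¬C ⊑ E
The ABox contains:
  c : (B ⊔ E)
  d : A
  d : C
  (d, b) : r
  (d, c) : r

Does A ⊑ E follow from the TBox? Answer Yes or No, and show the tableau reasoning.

No

1. A ⊑ E  ⇔  (A ⊓ ¬E) unsat w.r.t. T
   open: L(x₀) ⊇ {A, C, ¬B, ¬E, ¬F}
2. Hence A ⊑ E: not entailed.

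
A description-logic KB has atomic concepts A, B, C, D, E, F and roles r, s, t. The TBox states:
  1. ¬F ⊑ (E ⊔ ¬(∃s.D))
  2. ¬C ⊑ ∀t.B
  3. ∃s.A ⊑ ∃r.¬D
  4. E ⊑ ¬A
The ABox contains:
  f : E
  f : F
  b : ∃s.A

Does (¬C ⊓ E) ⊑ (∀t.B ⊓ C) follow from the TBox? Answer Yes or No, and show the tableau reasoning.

1. (¬C ⊓ E) ⊑ (∀t.B ⊓ C)  ⇔  ((¬C ⊓ E) ⊓ (∃t.¬B ⊔ ¬C)) unsat w.r.t. T
   apply at x₀: ¬C⊑∀t.B; E⊑¬A
   open: L(x₀) ⊇ {E, F, ¬A, ¬C, ∀s.¬A, …}
2. Hence (¬C ⊓ E) ⊑ (∀t.B ⊓ C): not entailed.

No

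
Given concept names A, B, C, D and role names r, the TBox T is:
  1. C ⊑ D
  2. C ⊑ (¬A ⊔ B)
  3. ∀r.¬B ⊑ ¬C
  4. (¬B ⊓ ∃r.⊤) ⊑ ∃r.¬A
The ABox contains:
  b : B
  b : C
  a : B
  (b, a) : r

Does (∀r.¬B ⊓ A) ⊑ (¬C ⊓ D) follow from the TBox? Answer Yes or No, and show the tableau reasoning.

1. (∀r.¬B ⊓ A) ⊑ (¬C ⊓ D)  ⇔  ((∀r.¬B ⊓ A) ⊓ (C ⊔ ¬D)) unsat w.r.t. T
   apply at x₀: ∀r.¬B⊑¬C
   open: L(x₀) ⊇ {A, B, ¬C, ¬D, ∀r.¬B}
2. Hence (∀r.¬B ⊓ A) ⊑ (¬C ⊓ D): not entailed.

No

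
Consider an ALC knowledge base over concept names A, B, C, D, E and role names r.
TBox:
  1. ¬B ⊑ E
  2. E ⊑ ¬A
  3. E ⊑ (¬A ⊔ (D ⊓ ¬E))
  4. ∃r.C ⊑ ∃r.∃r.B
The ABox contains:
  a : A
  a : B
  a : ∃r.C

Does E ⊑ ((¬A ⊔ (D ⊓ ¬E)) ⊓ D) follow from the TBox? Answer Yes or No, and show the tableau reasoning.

1. E ⊑ ((¬A ⊔ (D ⊓ ¬E)) ⊓ D)  ⇔  (E ⊓ ((A ⊓ (¬D ⊔ E)) ⊔ ¬D)) unsat w.r.t. T
   apply at x₀: E⊑¬A; E⊑(¬A ⊔ (D ⊓ ¬E))
   open: L(x₀) ⊇ {E, ¬A, ¬D, ∀r.¬C}
2. Hence E ⊑ ((¬A ⊔ (D ⊓ ¬E)) ⊓ D): not entailed.

No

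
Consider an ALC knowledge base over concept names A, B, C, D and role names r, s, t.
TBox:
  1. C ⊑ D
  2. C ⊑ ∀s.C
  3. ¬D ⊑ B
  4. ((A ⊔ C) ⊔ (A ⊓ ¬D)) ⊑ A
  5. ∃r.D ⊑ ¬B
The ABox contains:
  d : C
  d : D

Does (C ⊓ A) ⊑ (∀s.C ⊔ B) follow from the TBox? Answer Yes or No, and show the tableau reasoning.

1. (C ⊓ A) ⊑ (∀s.C ⊔ B)  ⇔  ((C ⊓ A) ⊓ (∃s.¬C ⊓ ¬B)) unsat w.r.t. T
   all branches close; clash {B, ¬B} at x₀
2. Hence (C ⊓ A) ⊑ (∀s.C ⊔ B): entailed.

Yes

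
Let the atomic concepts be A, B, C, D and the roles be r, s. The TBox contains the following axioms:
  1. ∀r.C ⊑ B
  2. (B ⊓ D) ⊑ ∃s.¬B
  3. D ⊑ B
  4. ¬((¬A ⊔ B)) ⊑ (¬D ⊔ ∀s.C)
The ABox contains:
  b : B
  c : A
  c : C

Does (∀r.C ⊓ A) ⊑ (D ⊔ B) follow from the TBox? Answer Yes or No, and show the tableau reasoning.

1. (∀r.C ⊓ A) ⊑ (D ⊔ B)  ⇔  ((∀r.C ⊓ A) ⊓ (¬D ⊓ ¬B)) unsat w.r.t. T
   all branches close; clash {B, ¬B} at x₀
2. Hence (∀r.C ⊓ A) ⊑ (D ⊔ B): entailed.

Yes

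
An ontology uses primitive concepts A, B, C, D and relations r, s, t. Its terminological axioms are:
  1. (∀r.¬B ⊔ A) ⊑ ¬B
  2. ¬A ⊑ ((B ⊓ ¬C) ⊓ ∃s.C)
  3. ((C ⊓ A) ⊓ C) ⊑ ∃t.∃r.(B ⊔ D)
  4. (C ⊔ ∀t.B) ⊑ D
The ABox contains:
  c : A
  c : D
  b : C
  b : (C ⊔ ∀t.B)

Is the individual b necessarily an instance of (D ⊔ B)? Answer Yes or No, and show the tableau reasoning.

Yes

1. b : (D ⊔ B)?  L(b) = {C, (C ⊔ ∀t.B)} ∪ {(¬D ⊓ ¬B)}
   clash {D, ¬D} at b — b ∈ (D ⊔ B)
2. Hence b : (D ⊔ B): entailed.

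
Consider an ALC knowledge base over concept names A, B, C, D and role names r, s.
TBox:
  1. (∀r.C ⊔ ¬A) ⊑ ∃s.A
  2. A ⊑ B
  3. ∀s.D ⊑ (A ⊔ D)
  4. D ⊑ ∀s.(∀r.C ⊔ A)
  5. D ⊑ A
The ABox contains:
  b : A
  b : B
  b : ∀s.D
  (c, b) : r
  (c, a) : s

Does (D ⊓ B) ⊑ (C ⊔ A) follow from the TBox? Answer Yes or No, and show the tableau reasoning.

1. (D ⊓ B) ⊑ (C ⊔ A)  ⇔  ((D ⊓ B) ⊓ (¬C ⊓ ¬A)) unsat w.r.t. T
   all branches close; clash {A, ¬A} at x₀
2. Hence (D ⊓ B) ⊑ (C ⊔ A): entailed.

Yes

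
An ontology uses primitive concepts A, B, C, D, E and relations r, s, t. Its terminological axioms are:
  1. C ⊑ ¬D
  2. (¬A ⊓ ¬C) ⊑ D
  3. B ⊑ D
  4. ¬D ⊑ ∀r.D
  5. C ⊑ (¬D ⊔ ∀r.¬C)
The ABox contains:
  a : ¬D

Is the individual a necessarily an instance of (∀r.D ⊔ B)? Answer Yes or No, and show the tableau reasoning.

1. a : (∀r.D ⊔ B)?  L(a) = {¬D} ∪ {(∃r.¬D ⊓ ¬B)}
   clash {D, ¬D} at a — a ∈ (∀r.D ⊔ B)
2. Hence a : (∀r.D ⊔ B): entailed.

Yes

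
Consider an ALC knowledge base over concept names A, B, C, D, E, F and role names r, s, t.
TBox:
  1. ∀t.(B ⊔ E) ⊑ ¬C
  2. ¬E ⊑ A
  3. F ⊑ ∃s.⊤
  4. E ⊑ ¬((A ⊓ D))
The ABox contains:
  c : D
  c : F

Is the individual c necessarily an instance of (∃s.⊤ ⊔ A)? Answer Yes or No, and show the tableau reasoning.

1. c : (∃s.⊤ ⊔ A)?  L(c) = {D, F} ∪ {(∀s.⊥ ⊓ ¬A)}
   clash {A, ¬A} at c — c ∈ (∃s.⊤ ⊔ A)
2. Hence c : (∃s.⊤ ⊔ A): entailed.

Yes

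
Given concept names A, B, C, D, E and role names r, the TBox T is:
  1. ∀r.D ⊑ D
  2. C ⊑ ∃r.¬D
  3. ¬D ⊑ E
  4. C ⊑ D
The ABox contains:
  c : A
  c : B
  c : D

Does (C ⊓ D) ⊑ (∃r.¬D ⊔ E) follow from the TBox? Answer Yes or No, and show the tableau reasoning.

Yes

1. (C ⊓ D) ⊑ (∃r.¬D ⊔ E)  ⇔  ((C ⊓ D) ⊓ (∀r.D ⊓ ¬E)) unsat w.r.t. T
   all branches close; clash {D, ¬D} at an ∃-successor
2. Hence (C ⊓ D) ⊑ (∃r.¬D ⊔ E): entailed.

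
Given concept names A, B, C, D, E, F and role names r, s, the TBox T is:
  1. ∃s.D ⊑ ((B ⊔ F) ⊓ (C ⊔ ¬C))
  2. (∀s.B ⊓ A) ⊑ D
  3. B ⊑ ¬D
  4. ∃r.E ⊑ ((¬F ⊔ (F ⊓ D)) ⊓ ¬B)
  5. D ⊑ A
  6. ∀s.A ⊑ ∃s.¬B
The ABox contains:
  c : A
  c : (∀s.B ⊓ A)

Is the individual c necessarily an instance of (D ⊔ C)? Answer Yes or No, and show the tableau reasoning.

Yes

1. c : (D ⊔ C)?  L(c) = {A, (∀s.B ⊓ A)} ∪ {(¬D ⊓ ¬C)}
   clash {D, ¬D} at c — c ∈ (D ⊔ C)
2. Hence c : (D ⊔ C): entailed.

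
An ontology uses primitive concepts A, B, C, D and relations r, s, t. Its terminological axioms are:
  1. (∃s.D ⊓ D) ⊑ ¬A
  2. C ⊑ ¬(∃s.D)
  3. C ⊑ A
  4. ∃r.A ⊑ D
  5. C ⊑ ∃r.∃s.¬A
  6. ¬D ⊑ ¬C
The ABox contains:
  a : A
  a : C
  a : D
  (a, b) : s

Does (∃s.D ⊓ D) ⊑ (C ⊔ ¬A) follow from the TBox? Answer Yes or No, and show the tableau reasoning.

1. (∃s.D ⊓ D) ⊑ (C ⊔ ¬A)  ⇔  ((∃s.D ⊓ D) ⊓ (¬C ⊓ A)) unsat w.r.t. T
   all branches close; clash {A, ¬A} at x₀
2. Hence (∃s.D ⊓ D) ⊑ (C ⊔ ¬A): entailed.

Yes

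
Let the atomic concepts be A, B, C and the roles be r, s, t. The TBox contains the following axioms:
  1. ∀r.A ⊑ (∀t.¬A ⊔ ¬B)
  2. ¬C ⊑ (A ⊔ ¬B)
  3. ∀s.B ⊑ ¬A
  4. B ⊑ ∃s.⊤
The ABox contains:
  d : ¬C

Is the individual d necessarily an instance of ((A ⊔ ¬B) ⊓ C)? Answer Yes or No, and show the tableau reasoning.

No

1. d : ((A ⊔ ¬B) ⊓ C)?  L(d) = {¬C} ∪ {((¬A ⊓ B) ⊔ ¬C)}
   apply at d: ¬C⊑(A ⊔ ¬B)
   open: L(d) ⊇ {¬B, ¬C, ∃r.¬A, ∃s.¬B} (+ ∃-successors) — d ∉ ((A ⊔ ¬B) ⊓ C) possible
2. Hence d : ((A ⊔ ¬B) ⊓ C): not entailed.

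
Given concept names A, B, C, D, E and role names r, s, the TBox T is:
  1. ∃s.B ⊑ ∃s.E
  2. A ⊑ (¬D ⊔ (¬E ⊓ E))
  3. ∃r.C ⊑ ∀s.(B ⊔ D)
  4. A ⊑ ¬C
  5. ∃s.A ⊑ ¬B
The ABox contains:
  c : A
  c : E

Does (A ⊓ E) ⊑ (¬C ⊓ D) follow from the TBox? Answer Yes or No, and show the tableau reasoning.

1. (A ⊓ E) ⊑ (¬C ⊓ D)  ⇔  ((A ⊓ E) ⊓ (C ⊔ ¬D)) unsat w.r.t. T
   apply at x₀: A⊑(¬D ⊔ (¬E ⊓ E)); A⊑¬C
   open: L(x₀) ⊇ {A, E, ¬C, ¬D, ∀r.¬C, …}
2. Hence (A ⊓ E) ⊑ (¬C ⊓ D): not entailed.

No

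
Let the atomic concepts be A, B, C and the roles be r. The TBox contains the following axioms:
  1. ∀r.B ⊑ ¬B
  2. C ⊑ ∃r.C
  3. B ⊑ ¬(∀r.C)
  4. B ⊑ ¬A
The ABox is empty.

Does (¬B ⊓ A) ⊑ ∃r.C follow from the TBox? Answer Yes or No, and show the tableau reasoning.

1. (¬B ⊓ A) ⊑ ∃r.C  ⇔  ((¬B ⊓ A) ⊓ ∀r.¬C) unsat w.r.t. T
   open: L(x₀) ⊇ {A, ¬B, ¬C, ∀r.¬C}
2. Hence (¬B ⊓ A) ⊑ ∃r.C: not entailed.

No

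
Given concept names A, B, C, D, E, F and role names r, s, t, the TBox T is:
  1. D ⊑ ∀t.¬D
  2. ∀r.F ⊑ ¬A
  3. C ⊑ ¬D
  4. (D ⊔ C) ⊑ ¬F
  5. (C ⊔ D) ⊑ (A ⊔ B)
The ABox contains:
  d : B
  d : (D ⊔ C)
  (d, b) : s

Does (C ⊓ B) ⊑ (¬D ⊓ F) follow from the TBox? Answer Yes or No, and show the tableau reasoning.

1. (C ⊓ B) ⊑ (¬D ⊓ F)  ⇔  ((C ⊓ B) ⊓ (D ⊔ ¬F)) unsat w.r.t. T
   apply at x₀: C⊑¬D
   open: L(x₀) ⊇ {B, C, ¬D, ¬F, ∃r.¬F} (+ ∃-successors)
2. Hence (C ⊓ B) ⊑ (¬D ⊓ F): not entailed.

No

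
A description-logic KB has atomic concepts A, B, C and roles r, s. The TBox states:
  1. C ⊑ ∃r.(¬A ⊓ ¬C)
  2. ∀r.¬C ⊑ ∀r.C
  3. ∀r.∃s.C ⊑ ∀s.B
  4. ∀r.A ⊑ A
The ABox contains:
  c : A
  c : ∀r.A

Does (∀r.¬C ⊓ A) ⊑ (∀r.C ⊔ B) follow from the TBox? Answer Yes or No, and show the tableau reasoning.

1. (∀r.¬C ⊓ A) ⊑ (∀r.C ⊔ B)  ⇔  ((∀r.¬C ⊓ A) ⊓ (∃r.¬C ⊓ ¬B)) unsat w.r.t. T
   all branches close; clash {C, ¬C} at an ∃-successor
2. Hence (∀r.¬C ⊓ A) ⊑ (∀r.C ⊔ B): entailed.

Yes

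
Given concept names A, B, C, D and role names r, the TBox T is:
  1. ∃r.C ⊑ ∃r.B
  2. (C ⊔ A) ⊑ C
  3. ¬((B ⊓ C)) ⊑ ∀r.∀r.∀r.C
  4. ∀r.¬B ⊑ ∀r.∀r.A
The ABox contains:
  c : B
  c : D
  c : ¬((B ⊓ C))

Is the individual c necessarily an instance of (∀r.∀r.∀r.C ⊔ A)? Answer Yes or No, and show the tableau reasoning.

1. c : (∀r.∀r.∀r.C ⊔ A)?  L(c) = {B, D, ¬((B ⊓ C))} ∪ {(∃r.∃r.∃r.¬C ⊓ ¬A)}
   clash {C, ¬C} at c — c ∈ (∀r.∀r.∀r.C ⊔ A)
2. Hence c : (∀r.∀r.∀r.C ⊔ A): entailed.

Yes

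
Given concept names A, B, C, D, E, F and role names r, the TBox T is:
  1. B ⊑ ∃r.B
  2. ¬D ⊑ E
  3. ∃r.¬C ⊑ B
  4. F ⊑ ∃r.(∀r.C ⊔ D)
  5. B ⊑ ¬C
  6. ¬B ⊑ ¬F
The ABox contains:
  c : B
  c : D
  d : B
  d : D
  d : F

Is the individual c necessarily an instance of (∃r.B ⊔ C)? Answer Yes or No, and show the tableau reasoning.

1. c : (∃r.B ⊔ C)?  L(c) = {B, D} ∪ {(∀r.¬B ⊓ ¬C)}
   clash {B, ¬B} at an ∃-successor — c ∈ (∃r.B ⊔ C)
2. Hence c : (∃r.B ⊔ C): entailed.

Yes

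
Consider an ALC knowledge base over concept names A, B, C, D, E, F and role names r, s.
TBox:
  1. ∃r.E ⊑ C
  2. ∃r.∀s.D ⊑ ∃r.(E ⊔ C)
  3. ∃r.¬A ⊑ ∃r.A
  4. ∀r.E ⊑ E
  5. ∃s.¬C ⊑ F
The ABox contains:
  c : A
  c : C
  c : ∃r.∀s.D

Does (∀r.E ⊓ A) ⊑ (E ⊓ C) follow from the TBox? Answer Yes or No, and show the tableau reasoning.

No

1. (∀r.E ⊓ A) ⊑ (E ⊓ C)  ⇔  ((∀r.E ⊓ A) ⊓ (¬E ⊔ ¬C)) unsat w.r.t. T
   apply at x₀: ∀r.E⊑E
   open: L(x₀) ⊇ {A, E, ¬C, ∀r.A, ∀r.E, …}
2. Hence (∀r.E ⊓ A) ⊑ (E ⊓ C): not entailed.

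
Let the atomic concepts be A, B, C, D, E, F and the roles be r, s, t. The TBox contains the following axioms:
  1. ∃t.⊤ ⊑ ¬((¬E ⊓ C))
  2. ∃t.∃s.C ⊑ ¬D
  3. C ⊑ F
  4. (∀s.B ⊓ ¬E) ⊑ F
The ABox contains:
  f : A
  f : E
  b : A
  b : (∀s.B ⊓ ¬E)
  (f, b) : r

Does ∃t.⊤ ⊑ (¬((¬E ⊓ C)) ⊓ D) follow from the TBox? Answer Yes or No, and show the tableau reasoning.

1. ∃t.⊤ ⊑ (¬((¬E ⊓ C)) ⊓ D)  ⇔  (∃t.⊤ ⊓ ((¬E ⊓ C) ⊔ ¬D)) unsat w.r.t. T
   apply at x₀: ∃t.⊤⊑¬((¬E ⊓ C))
   open: L(x₀) ⊇ {¬C, ¬D, ∃s.¬B, ∃t.⊤} (+ ∃-successors)
2. Hence ∃t.⊤ ⊑ (¬((¬E ⊓ C)) ⊓ D): not entailed.

No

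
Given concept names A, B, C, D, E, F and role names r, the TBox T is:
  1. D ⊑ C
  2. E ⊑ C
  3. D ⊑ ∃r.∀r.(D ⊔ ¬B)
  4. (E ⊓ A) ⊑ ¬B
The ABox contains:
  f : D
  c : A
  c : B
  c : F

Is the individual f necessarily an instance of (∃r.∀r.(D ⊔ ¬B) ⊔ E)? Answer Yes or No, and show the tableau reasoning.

1. f : (∃r.∀r.(D ⊔ ¬B) ⊔ E)?  L(f) = {D} ∪ {(∀r.∃r.(¬D ⊓ B) ⊓ ¬E)}
   clash {B, ¬B} at an ∃-successor — f ∈ (∃r.∀r.(D ⊔ ¬B) ⊔ E)
2. Hence f : (∃r.∀r.(D ⊔ ¬B) ⊔ E): entailed.

Yes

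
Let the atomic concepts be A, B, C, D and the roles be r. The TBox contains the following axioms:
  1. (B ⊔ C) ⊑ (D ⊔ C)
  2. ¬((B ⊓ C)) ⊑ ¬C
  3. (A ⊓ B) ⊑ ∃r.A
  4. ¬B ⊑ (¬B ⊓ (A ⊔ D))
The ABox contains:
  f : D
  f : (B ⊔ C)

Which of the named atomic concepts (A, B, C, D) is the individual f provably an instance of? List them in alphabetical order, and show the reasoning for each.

1. f : A?  L(f) = {D, (B ⊔ C)} ∪ {¬A}
   apply at f: (B ⊔ C)⊑(D ⊔ C)
   open: L(f) ⊇ {B, C, D, ¬A} — f ∉ A possible
2. f : B?  L(f) = {D, (B ⊔ C)} ∪ {¬B}
   clash {C, ¬C} at f — f ∈ B
3. f : C?  L(f) = {D, (B ⊔ C)} ∪ {¬C}
   apply at f: (B ⊔ C)⊑(D ⊔ C)
   open: L(f) ⊇ {B, D, ¬A, ¬C} — f ∉ C possible
4. f : D?  L(f) = {D, (B ⊔ C)} ∪ {¬D}
   clash {D, ¬D} at f — f ∈ D
5. Entailed for f: {B, D}

{B, D}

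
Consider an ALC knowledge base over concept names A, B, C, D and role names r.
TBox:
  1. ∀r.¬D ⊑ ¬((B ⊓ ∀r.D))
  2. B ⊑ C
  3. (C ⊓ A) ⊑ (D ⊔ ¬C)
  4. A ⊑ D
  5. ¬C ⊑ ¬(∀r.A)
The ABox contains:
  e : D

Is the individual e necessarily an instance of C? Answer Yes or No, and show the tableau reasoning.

1. e : C?  L(e) = {D} ∪ {¬C}
   apply at e: ¬C⊑¬(∀r.A)
   open: L(e) ⊇ {D, ¬B, ¬C, ∃r.D, ∃r.¬A} (+ ∃-successors) — e ∉ C possible
2. Hence e : C: not entailed.

No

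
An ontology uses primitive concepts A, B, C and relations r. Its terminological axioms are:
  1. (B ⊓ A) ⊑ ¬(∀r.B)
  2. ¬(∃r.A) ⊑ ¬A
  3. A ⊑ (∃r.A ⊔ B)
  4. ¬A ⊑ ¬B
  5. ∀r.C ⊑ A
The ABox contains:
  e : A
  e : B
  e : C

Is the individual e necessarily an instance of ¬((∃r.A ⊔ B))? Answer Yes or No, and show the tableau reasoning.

No

1. e : ¬((∃r.A ⊔ B))?  L(e) = {A, B, C} ∪ {(∃r.A ⊔ B)}
   open: L(e) ⊇ {A, B, C, ∃r.A, ∃r.¬B} (+ ∃-successors) — e ∉ ¬((∃r.A ⊔ B)) possible
2. Hence e : ¬((∃r.A ⊔ B)): not entailed.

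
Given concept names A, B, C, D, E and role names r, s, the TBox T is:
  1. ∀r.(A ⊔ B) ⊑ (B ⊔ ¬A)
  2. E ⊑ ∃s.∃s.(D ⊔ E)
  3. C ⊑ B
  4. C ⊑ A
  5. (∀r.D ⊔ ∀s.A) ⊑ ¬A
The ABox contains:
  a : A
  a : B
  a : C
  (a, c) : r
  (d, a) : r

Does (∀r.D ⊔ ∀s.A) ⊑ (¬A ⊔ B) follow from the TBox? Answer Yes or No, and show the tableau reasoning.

Yes

1. (∀r.D ⊔ ∀s.A) ⊑ (¬A ⊔ B)  ⇔  ((∀r.D ⊔ ∀s.A) ⊓ (A ⊓ ¬B)) unsat w.r.t. T
   all branches close; clash {B, ¬B} at x₀
2. Hence (∀r.D ⊔ ∀s.A) ⊑ (¬A ⊔ B): entailed.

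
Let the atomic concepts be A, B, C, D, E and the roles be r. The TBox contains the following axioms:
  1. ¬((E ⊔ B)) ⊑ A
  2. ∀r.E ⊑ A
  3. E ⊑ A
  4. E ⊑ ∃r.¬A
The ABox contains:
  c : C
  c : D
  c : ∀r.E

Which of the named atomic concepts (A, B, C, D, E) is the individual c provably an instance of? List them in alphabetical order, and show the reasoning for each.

{A, C, D}

1. c : A?  L(c) = {C, D, ∀r.E} ∪ {¬A}
   clash {A, ¬A} at c — c ∈ A
2. c : B?  L(c) = {C, D, ∀r.E} ∪ {¬B}
   apply at c: ∀r.E⊑A
   open: L(c) ⊇ {A, C, D, ¬B, ¬E, …} — c ∉ B possible
3. c : C?  L(c) = {C, D, ∀r.E} ∪ {¬C}
   clash {C, ¬C} at c — c ∈ C
4. c : D?  L(c) = {C, D, ∀r.E} ∪ {¬D}
   clash {D, ¬D} at c — c ∈ D
5. c : E?  L(c) = {C, D, ∀r.E} ∪ {¬E}
   apply at c: ∀r.E⊑A
   open: L(c) ⊇ {A, B, C, D, ¬E, …} — c ∉ E possible
6. Entailed for c: {A, C, D}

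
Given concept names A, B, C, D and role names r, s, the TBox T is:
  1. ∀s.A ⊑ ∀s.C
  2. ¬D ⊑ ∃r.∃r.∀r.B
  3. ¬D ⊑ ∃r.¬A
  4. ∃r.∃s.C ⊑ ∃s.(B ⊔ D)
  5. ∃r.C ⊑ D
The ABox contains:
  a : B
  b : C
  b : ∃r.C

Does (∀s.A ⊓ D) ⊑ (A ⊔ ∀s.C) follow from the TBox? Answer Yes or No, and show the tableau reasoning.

1. (∀s.A ⊓ D) ⊑ (A ⊔ ∀s.C)  ⇔  ((∀s.A ⊓ D) ⊓ (¬A ⊓ ∃s.¬C)) unsat w.r.t. T
   all branches close; clash {C, ¬C} at an ∃-successor
2. Hence (∀s.A ⊓ D) ⊑ (A ⊔ ∀s.C): entailed.

Yes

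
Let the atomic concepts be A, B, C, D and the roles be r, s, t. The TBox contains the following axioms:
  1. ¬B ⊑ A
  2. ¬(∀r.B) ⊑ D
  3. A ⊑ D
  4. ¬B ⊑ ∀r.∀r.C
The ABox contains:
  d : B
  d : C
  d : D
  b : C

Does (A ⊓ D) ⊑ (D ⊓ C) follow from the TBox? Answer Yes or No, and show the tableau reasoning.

1. (A ⊓ D) ⊑ (D ⊓ C)  ⇔  ((A ⊓ D) ⊓ (¬D ⊔ ¬C)) unsat w.r.t. T
   open: L(x₀) ⊇ {A, B, D, ¬C}
2. Hence (A ⊓ D) ⊑ (D ⊓ C): not entailed.

No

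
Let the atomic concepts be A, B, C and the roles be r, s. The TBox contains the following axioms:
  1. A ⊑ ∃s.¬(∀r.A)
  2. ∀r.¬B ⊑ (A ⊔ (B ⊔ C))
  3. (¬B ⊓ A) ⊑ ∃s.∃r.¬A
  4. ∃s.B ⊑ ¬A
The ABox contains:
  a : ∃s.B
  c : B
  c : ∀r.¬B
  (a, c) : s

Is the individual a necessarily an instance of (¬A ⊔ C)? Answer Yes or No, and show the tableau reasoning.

Yes

1. a : (¬A ⊔ C)?  L(a) = {∃s.B} ∪ {(A ⊓ ¬C)}
   clash {A, ¬A} at a — a ∈ (¬A ⊔ C)
2. Hence a : (¬A ⊔ C): entailed.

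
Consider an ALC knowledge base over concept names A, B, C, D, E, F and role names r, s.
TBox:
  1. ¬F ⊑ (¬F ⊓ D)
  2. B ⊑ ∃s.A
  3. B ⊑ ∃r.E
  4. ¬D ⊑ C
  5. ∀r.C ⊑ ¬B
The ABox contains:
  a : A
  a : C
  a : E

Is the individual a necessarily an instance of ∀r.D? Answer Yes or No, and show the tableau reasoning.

1. a : ∀r.D?  L(a) = {A, C, E} ∪ {∃r.¬D}
   open: L(a) ⊇ {A, C, E, F, ¬B, …} (+ ∃-successors) — a ∉ ∀r.D possible
2. Hence a : ∀r.D: not entailed.

No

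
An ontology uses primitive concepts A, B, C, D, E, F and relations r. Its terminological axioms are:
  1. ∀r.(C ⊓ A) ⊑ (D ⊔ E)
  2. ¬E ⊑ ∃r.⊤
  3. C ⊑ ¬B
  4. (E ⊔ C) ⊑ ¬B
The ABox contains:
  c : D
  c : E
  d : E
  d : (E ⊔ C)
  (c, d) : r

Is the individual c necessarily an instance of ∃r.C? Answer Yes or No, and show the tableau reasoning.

1. c : ∃r.C?  L(c) = {D, E} ∪ {∀r.¬C}
   open: L(c) ⊇ {D, E, ¬B, ¬C, ∀r.¬C, …} (+ ∃-successors) — c ∉ ∃r.C possible
2. Hence c : ∃r.C: not entailed.

No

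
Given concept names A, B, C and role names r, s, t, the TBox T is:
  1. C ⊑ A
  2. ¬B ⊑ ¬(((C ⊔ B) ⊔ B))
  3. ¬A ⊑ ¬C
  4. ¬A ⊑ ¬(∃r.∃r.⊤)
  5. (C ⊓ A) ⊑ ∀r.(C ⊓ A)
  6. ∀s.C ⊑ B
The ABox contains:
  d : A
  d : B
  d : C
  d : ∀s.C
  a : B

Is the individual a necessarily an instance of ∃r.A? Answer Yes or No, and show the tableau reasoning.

No

1. a : ∃r.A?  L(a) = {B} ∪ {∀r.¬A}
   open: L(a) ⊇ {A, B, ¬C, ∀r.¬A} — a ∉ ∃r.A possible
2. Hence a : ∃r.A: not entailed.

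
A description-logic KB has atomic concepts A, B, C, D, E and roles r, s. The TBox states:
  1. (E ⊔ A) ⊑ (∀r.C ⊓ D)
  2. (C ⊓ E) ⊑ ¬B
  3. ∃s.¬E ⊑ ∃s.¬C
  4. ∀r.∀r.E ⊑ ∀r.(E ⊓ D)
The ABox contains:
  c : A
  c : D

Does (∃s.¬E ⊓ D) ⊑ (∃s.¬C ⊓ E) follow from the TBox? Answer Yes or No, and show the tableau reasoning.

No

1. (∃s.¬E ⊓ D) ⊑ (∃s.¬C ⊓ E)  ⇔  ((∃s.¬E ⊓ D) ⊓ (∀s.C ⊔ ¬E)) unsat w.r.t. T
   apply at x₀: ∃s.¬E⊑∃s.¬C
   open: L(x₀) ⊇ {D, ¬A, ¬E, ∃r.∃r.¬E, ∃s.¬C, …} (+ ∃-successors)
2. Hence (∃s.¬E ⊓ D) ⊑ (∃s.¬C ⊓ E): not entailed.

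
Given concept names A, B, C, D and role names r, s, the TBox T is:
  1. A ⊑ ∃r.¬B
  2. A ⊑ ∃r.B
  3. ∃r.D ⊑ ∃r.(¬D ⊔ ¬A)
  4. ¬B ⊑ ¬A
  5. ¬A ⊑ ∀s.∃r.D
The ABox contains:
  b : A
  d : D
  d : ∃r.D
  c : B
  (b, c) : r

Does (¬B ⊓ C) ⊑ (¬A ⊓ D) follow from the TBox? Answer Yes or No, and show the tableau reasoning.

1. (¬B ⊓ C) ⊑ (¬A ⊓ D)  ⇔  ((¬B ⊓ C) ⊓ (A ⊔ ¬D)) unsat w.r.t. T
   apply at x₀: ¬B⊑¬A
   open: L(x₀) ⊇ {C, ¬A, ¬B, ¬D, ∀r.¬D, …}
2. Hence (¬B ⊓ C) ⊑ (¬A ⊓ D): not entailed.

No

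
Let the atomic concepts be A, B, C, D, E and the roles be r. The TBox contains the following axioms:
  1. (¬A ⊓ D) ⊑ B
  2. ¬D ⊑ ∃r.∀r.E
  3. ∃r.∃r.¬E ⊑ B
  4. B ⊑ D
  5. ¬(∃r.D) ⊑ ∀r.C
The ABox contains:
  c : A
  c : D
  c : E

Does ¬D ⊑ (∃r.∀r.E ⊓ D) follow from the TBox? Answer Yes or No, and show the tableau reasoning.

No

1. ¬D ⊑ (∃r.∀r.E ⊓ D)  ⇔  (¬D ⊓ (∀r.∃r.¬E ⊔ ¬D)) unsat w.r.t. T
   apply at x₀: ¬D⊑∃r.∀r.E
   open: L(x₀) ⊇ {¬B, ¬D, ∀r.∀r.E, ∃r.D, ∃r.∀r.E} (+ ∃-successors)
2. Hence ¬D ⊑ (∃r.∀r.E ⊓ D): not entailed.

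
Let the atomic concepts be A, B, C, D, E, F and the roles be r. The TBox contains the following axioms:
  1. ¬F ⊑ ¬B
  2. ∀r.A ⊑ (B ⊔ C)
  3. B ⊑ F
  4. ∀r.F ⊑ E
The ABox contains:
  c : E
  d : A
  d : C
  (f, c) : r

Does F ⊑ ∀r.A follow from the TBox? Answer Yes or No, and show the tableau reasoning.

No

1. F ⊑ ∀r.A  ⇔  (F ⊓ ∃r.¬A) unsat w.r.t. T
   open: L(x₀) ⊇ {F, ∃r.¬A, ∃r.¬F} (+ ∃-successors)
2. Hence F ⊑ ∀r.A: not entailed.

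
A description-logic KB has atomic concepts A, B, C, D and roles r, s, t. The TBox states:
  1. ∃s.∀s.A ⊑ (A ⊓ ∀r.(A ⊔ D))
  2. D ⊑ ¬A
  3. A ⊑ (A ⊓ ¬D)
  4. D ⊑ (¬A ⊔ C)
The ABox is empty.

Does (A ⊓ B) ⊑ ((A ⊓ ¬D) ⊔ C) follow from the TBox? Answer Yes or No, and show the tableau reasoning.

Yes

1. (A ⊓ B) ⊑ ((A ⊓ ¬D) ⊔ C)  ⇔  ((A ⊓ B) ⊓ ((¬A ⊔ D) ⊓ ¬C)) unsat w.r.t. T
   all branches close; clash {A, ¬A} at x₀
2. Hence (A ⊓ B) ⊑ ((A ⊓ ¬D) ⊔ C): entailed.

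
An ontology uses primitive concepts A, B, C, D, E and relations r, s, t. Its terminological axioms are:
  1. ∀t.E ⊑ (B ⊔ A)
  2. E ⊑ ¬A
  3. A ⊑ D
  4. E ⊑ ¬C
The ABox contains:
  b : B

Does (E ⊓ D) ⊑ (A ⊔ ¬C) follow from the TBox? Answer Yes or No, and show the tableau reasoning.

Yes

1. (E ⊓ D) ⊑ (A ⊔ ¬C)  ⇔  ((E ⊓ D) ⊓ (¬A ⊓ C)) unsat w.r.t. T
   all branches close; clash {C, ¬C} at x₀
2. Hence (E ⊓ D) ⊑ (A ⊔ ¬C): entailed.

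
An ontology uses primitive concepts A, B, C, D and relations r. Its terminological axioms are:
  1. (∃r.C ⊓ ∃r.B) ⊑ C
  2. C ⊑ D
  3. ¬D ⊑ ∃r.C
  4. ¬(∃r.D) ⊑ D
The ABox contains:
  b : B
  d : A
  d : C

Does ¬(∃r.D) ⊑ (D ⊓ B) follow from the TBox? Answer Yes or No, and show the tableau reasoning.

No

1. ¬(∃r.D) ⊑ (D ⊓ B)  ⇔  (∀r.¬D ⊓ (¬D ⊔ ¬B)) unsat w.r.t. T
   apply at x₀: ¬(∃r.D)⊑D
   open: L(x₀) ⊇ {D, ¬B, ∀r.¬C, ∀r.¬D}
2. Hence ¬(∃r.D) ⊑ (D ⊓ B): not entailed.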